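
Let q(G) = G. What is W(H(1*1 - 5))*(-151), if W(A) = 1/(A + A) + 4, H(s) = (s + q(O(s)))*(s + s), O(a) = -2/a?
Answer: -33975/56 ≈ -606.70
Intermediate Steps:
H(s) = 2*s*(s - 2/s) (H(s) = (s - 2/s)*(s + s) = (s - 2/s)*(2*s) = 2*s*(s - 2/s))
W(A) = 4 + 1/(2*A) (W(A) = 1/(2*A) + 4 = 4 + 1/(2*A))
W(H(1*1 - 5))*(-151) = (4 + 1/(2*(-4 + 2*(1*1 - 5)**2)))*(-151) = (4 + 1/(2*(-4 + 2*(1 - 5)**2)))*(-151) = (4 + 1/(2*(-4 + 2*(-4)**2)))*(-151) = (4 + 1/(2*(-4 + 2*16)))*(-151) = (4 + 1/(2*(-4 + 32)))*(-151) = (4 + (1/2)/28)*(-151) = (4 + (1/2)*(1/28))*(-151) = (4 + 1/56)*(-151) = (225/56)*(-151) = -33975/56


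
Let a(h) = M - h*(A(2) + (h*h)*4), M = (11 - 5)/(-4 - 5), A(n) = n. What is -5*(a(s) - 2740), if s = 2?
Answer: 41650/3 ≈ 13883.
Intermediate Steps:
M = -⅔ (M = 6/(-9) = 6*(-⅑) = -⅔ ≈ -0.66667)
a(h) = -⅔ - h*(2 + 4*h²) (a(h) = -⅔ - h*(2 + (h*h)*4) = -⅔ - h*(2 + h²*4) = -⅔ - h*(2 + 4*h²))
-5*(a(s) - 2740) = -5*((-⅔ - 4*2³ - 2*2) - 2740) = -5*((-⅔ - 4*8 - 4) - 2740) = -5*((-⅔ - 32 - 4) - 2740) = -5*(-110/3 - 2740) = -5*(-8330/3) = 41650/3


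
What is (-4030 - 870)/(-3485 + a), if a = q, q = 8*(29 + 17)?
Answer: 4900/3117 ≈ 1.5720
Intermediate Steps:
q = 368 (q = 8*46 = 368)
a = 368
(-4030 - 870)/(-3485 + a) = (-4030 - 870)/(-3485 + 368) = -4900/(-3117) = -4900*(-1/3117) = 4900/3117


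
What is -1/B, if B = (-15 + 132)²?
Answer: -1/13689 ≈ -7.3051e-5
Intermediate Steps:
B = 13689 (B = 117² = 13689)
-1/B = -1/13689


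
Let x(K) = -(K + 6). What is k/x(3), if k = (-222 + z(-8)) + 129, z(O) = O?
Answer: 101/9 ≈ 11.222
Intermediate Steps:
x(K) = -6 - K (x(K) = -(6 + K) = -6 - K)
k = -101 (k = (-222 - 8) + 129 = -230 + 129 = -101)
k/x(3) = -101/(-6 - 1*3) = -101/(-6 - 3) = -101/(-9) = -101*(-⅑) = 101/9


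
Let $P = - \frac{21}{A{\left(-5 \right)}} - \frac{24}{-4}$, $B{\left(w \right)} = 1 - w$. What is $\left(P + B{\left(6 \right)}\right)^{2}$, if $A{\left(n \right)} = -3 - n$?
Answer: $\frac{361}{4} \approx 90.25$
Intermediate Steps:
$P = - \frac{9}{2}$ ($P = - \frac{21}{-3 - -5} - \frac{24}{-4} = - \frac{21}{-3 + 5} - -6 = - \frac{21}{2} + 6 = - \frac{9}{2} \approx -4.5$)
$\left(P + B{\left(6 \right)}\right)^{2} = \left(- \frac{9}{2} + \left(1 - 6\right)\right)^{2} = \left(- \frac{9}{2} - 5\right)^{2} = \left(- \frac{19}{2}\right)^{2} = \frac{361}{4}$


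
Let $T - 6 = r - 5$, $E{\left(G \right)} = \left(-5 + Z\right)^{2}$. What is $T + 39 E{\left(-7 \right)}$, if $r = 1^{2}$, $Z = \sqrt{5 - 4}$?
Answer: $626$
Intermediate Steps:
$Z = 1$ ($Z = \sqrt{1} = 1$)
$r = 1$
$E{\left(G \right)} = 16$ ($E{\left(G \right)} = \left(-5 + 1\right)^{2} = \left(-4\right)^{2} = 16$)
$T = 2$ ($T = 6 + \left(1 - 5\right) = 6 - 4 = 2$)
$T + 39 E{\left(-7 \right)} = 2 + 39 \cdot 16 = 2 + 624 = 626$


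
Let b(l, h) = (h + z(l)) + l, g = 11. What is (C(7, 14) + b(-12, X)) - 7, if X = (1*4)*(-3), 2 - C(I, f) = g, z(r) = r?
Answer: -52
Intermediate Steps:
C(I, f) = -9 (C(I, f) = 2 - 1*11 = 2 - 11 = -9)
X = -12 (X = 4*(-3) = -12)
b(l, h) = h + 2*l (b(l, h) = (h + l) + l = h + 2*l)
(C(7, 14) + b(-12, X)) - 7 = (-9 + (-12 + 2*(-12))) - 7 = (-9 + (-12 - 24)) - 7 = (-9 - 36) - 7 = -45 - 7 = -52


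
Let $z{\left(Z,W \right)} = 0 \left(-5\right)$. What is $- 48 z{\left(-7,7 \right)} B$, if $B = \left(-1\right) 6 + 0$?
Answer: $0$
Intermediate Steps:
$z{\left(Z,W \right)} = 0$
$B = -6$ ($B = -6 + 0 = -6$)
$- 48 z{\left(-7,7 \right)} B = \left(-48\right) 0 \left(-6\right) = 0 \left(-6\right) = 0$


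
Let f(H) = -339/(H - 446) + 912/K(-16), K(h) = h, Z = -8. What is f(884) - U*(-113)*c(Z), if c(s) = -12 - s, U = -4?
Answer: 255533/146 ≈ 1750.2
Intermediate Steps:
f(H) = -57 - 339/(-446 + H) (f(H) = -339/(H - 446) + 912/(-16) = -339/(-446 + H) + 912*(-1/16) = -339/(-446 + H) - 57 = -57 - 339/(-446 + H))
f(884) - U*(-113)*c(Z) = 3*(8361 - 19*884)/(-446 + 884) - (-4*(-113))*(-12 - 1*(-8)) = 3*(8361 - 16796)/438 - 452*(-12 + 8) = 3*(1/438)*(-8435) - 452*(-4) = -8435/146 - 1*(-1808) = -8435/146 + 1808 = 255533/146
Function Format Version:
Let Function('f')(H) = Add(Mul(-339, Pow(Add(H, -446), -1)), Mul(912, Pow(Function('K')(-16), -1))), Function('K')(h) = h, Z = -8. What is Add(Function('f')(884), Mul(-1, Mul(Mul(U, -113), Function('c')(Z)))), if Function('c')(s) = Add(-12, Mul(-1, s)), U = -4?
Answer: Rational(255533, 146) ≈ 1750.2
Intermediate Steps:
Function('f')(H) = Add(-57, Mul(-339, Pow(Add(-446, H), -1))) (Function('f')(H) = Add(Mul(-339, Pow(Add(H, -446), -1)), Mul(912, Pow(-16, -1))) = Add(Mul(-339, Pow(Add(-446, H), -1)), Mul(912, Rational(-1, 16))) = Add(Mul(-339, Pow(Add(-446, H), -1)), -57) = Add(-57, Mul(-339, Pow(Add(-446, H), -1))))
Add(Function('f')(884), Mul(-1, Mul(Mul(U, -113), Function('c')(Z)))) = Add(Mul(3, Pow(Add(-446, 884), -1), Add(8361, Mul(-19, 884))), Mul(-1, Mul(Mul(-4, -113), Add(-12, Mul(-1, -8))))) = Add(Mul(3, Pow(438, -1), Add(8361, -16796)), Mul(-1, Mul(452, Add(-12, 8)))) = Add(Mul(3, Rational(1, 438), -8435), Mul(-1, Mul(452, -4))) = Add(Rational(-8435, 146), Mul(-1, -1808)) = Add(Rational(-8435, 146), 1808) = Rational(255533, 146)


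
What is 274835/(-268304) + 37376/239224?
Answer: -6964874717/8023094512 ≈ -0.86810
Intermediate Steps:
274835/(-268304) + 37376/239224 = 274835*(-1/268304) + 37376*(1/239224) = -274835/268304 + 4672/29903 = -6964874717/8023094512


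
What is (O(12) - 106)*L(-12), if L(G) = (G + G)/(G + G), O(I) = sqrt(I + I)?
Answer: -106 + 2*sqrt(6) ≈ -101.10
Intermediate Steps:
O(I) = sqrt(2)*sqrt(I) (O(I) = sqrt(2*I) = sqrt(2)*sqrt(I))
L(G) = 1 (L(G) = (2*G)/((2*G)) = (2*G)*(1/(2*G)) = 1)
(O(12) - 106)*L(-12) = (sqrt(2)*sqrt(12) - 106)*1 = (sqrt(2)*(2*sqrt(3)) - 106)*1 = (2*sqrt(6) - 106)*1 = (-106 + 2*sqrt(6))*1 = -106 + 2*sqrt(6)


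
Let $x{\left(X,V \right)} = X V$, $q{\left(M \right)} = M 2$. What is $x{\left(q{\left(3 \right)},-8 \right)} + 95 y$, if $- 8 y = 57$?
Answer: $- \frac{5799}{8} \approx -724.88$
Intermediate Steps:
$q{\left(M \right)} = 2 M$
$y = - \frac{57}{8}$ ($y = \left(- \frac{1}{8}\right) 57 = - \frac{57}{8} \approx -7.125$)
$x{\left(X,V \right)} = V X$
$x{\left(q{\left(3 \right)},-8 \right)} + 95 y = - 8 \cdot 2 \cdot 3 + 95 \left(- \frac{57}{8}\right) = \left(-8\right) 6 - \frac{5415}{8} = -48 - \frac{5415}{8} = - \frac{5799}{8}$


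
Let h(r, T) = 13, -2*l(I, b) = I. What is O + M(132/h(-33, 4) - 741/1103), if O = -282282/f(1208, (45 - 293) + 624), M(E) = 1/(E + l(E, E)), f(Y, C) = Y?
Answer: -19172632271/82121652 ≈ -233.47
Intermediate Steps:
l(I, b) = -I/2
M(E) = 2/E (M(E) = 1/(E - E/2) = 1/(E/2) = 2/E)
O = -141141/604 (O = -282282/1208 = -282282*1/1208 = -141141/604 ≈ -233.68)
O + M(132/h(-33, 4) - 741/1103) = -141141/604 + 2/(132/13 - 741/1103) = -141141/604 + 2/(135963/14339) = -141141/604 + 2*(14339/135963) = -141141/604 + 28678/135963 = -19172632271/82121652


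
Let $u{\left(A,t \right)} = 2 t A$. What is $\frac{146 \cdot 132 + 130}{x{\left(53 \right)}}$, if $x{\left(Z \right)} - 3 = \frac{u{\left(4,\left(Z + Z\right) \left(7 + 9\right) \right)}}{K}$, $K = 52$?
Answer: $\frac{252226}{3431} \approx 73.514$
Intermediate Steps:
$u{\left(A,t \right)} = 2 A t$
$x{\left(Z \right)} = 3 + \frac{64 Z}{13}$ ($x{\left(Z \right)} = 3 + \frac{2 \cdot 4 \left(Z + Z\right) \left(7 + 9\right)}{52} = 3 + 2 \cdot 4 \cdot 2 Z 16 \cdot \frac{1}{52} = 3 + 2 \cdot 4 \cdot 32 Z \frac{1}{52} = 3 + 256 Z \frac{1}{52} = 3 + \frac{64 Z}{13}$)
$\frac{146 \cdot 132 + 130}{x{\left(53 \right)}} = \frac{146 \cdot 132 + 130}{3 + \frac{64}{13} \cdot 53} = \frac{19272 + 130}{3 + \frac{3392}{13}} = \frac{19402}{\frac{3431}{13}} = 19402 \cdot \frac{13}{3431} = \frac{252226}{3431}$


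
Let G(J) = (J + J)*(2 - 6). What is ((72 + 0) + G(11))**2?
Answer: 256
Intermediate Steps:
G(J) = -8*J (G(J) = (2*J)*(-4) = -8*J)
((72 + 0) + G(11))**2 = ((72 + 0) - 8*11)**2 = (72 - 88)**2 = (-16)**2 = 256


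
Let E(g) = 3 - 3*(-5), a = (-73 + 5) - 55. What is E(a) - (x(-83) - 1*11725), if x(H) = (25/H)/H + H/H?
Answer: 80890613/6889 ≈ 11742.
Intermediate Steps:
x(H) = 1 + 25/H**2 (x(H) = 25/H**2 + 1 = 1 + 25/H**2)
a = -123 (a = -68 - 55 = -123)
E(g) = 18 (E(g) = 3 + 15 = 18)
E(a) - (x(-83) - 1*11725) = 18 - ((1 + 25/(-83)**2) - 1*11725) = 18 - ((1 + 25*(1/6889)) - 11725) = 18 - ((1 + 25/6889) - 11725) = 18 - (6914/6889 - 11725) = 18 - 1*(-80766611/6889) = 18 + 80766611/6889 = 80890613/6889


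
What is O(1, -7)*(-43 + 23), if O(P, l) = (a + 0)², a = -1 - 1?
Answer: -80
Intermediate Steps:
a = -2
O(P, l) = 4 (O(P, l) = (-2 + 0)² = (-2)² = 4)
O(1, -7)*(-43 + 23) = 4*(-43 + 23) = 4*(-20) = -80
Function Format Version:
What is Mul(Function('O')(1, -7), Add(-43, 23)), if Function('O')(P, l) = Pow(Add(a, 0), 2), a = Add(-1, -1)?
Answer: -80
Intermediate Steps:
a = -2
Function('O')(P, l) = 4 (Function('O')(P, l) = Pow(Add(-2, 0), 2) = Pow(-2, 2) = 4)
Mul(Function('O')(1, -7), Add(-43, 23)) = Mul(4, Add(-43, 23)) = Mul(4, -20) = -80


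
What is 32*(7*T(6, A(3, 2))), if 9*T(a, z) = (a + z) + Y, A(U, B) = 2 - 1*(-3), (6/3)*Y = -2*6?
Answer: 1120/9 ≈ 124.44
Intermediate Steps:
Y = -6 (Y = (-2*6)/2 = (½)*(-12) = -6)
A(U, B) = 5 (A(U, B) = 2 + 3 = 5)
T(a, z) = -⅔ + a/9 + z/9 (T(a, z) = ((a + z) - 6)/9 = (-6 + a + z)/9 = -⅔ + a/9 + z/9)
32*(7*T(6, A(3, 2))) = 32*(7*(-⅔ + (⅑)*6 + (⅑)*5)) = 32*(7*(-⅔ + ⅔ + 5/9)) = 32*(7*(5/9)) = 32*(35/9) = 1120/9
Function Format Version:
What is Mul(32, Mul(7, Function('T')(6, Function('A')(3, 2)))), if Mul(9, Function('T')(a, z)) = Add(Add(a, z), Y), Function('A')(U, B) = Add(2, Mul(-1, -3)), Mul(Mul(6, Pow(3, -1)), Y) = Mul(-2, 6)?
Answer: Rational(1120, 9) ≈ 124.44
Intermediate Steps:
Y = -6 (Y = Mul(Rational(1, 2), Mul(-2, 6)) = Mul(Rational(1, 2), -12) = -6)
Function('A')(U, B) = 5 (Function('A')(U, B) = Add(2, 3) = 5)
Function('T')(a, z) = Add(Rational(-2, 3), Mul(Rational(1, 9), a), Mul(Rational(1, 9), z)) (Function('T')(a, z) = Mul(Rational(1, 9), Add(Add(a, z), -6)) = Mul(Rational(1, 9), Add(-6, a, z)) = Add(Rational(-2, 3), Mul(Rational(1, 9), a), Mul(Rational(1, 9), z)))
Mul(32, Mul(7, Function('T')(6, Function('A')(3, 2)))) = Mul(32, Mul(7, Add(Rational(-2, 3), Mul(Rational(1, 9), 6), Mul(Rational(1, 9), 5)))) = Mul(32, Mul(7, Add(Rational(-2, 3), Rational(2, 3), Rational(5, 9)))) = Mul(32, Mul(7, Rational(5, 9))) = Mul(32, Rational(35, 9)) = Rational(1120, 9)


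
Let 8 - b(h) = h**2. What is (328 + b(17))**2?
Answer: 2209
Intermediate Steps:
b(h) = 8 - h**2
(328 + b(17))**2 = (328 + (8 - 1*17**2))**2 = (328 + (8 - 1*289))**2 = (328 + (8 - 289))**2 = (328 - 281)**2 = 47**2 = 2209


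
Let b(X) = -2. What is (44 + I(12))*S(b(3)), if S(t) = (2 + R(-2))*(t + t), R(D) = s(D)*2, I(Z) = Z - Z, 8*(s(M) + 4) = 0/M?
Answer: 1056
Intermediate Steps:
s(M) = -4 (s(M) = -4 + (0/M)/8 = -4 + (1/8)*0 = -4 + 0 = -4)
I(Z) = 0
R(D) = -8 (R(D) = -4*2 = -8)
S(t) = -12*t (S(t) = (2 - 8)*(t + t) = -12*t)
(44 + I(12))*S(b(3)) = (44 + 0)*(-12*(-2)) = 44*24 = 1056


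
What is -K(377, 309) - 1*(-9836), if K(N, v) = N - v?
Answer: 9768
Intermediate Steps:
-K(377, 309) - 1*(-9836) = -(377 - 1*309) - 1*(-9836) = -(377 - 309) + 9836 = -1*68 + 9836 = -68 + 9836 = 9768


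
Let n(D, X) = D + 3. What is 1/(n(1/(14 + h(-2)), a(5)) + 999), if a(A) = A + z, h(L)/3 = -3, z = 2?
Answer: 5/5011 ≈ 0.00099780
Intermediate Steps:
h(L) = -9 (h(L) = 3*(-3) = -9)
a(A) = 2 + A (a(A) = A + 2 = 2 + A)
n(D, X) = 3 + D
1/(n(1/(14 + h(-2)), a(5)) + 999) = 1/((3 + 1/(14 - 9)) + 999) = 1/((3 + 1/5) + 999) = 1/((3 + ⅕) + 999) = 1/(16/5 + 999) = 1/(5011/5) = 5/5011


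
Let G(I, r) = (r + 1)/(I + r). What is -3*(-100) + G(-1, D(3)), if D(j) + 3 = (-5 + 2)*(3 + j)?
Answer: 3310/11 ≈ 300.91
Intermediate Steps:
D(j) = -12 - 3*j (D(j) = -3 + (-5 + 2)*(3 + j) = -3 - 3*(3 + j) = -3 + (-9 - 3*j) = -12 - 3*j)
G(I, r) = (1 + r)/(I + r)
-3*(-100) + G(-1, D(3)) = -3*(-100) + (1 + (-12 - 3*3))/(-1 + (-12 - 3*3)) = 300 + (1 + (-12 - 9))/(-1 + (-12 - 9)) = 300 + (1 - 21)/(-1 - 21) = 300 - 20/(-22) = 300 - 1/22*(-20) = 300 + 10/11 = 3310/11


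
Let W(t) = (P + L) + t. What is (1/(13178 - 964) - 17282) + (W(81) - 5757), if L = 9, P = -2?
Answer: -280323513/12214 ≈ -22951.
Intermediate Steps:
W(t) = 7 + t (W(t) = (-2 + 9) + t = 7 + t)
(1/(13178 - 964) - 17282) + (W(81) - 5757) = (1/(13178 - 964) - 17282) + ((7 + 81) - 5757) = (1/12214 - 17282) + (88 - 5757) = (1/12214 - 17282) - 5669 = -211082347/12214 - 5669 = -280323513/12214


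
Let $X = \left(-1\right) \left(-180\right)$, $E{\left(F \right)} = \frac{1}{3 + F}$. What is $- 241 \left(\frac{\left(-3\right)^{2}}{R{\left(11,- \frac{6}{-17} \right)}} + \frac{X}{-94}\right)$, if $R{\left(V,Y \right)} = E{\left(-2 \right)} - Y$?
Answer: $- \frac{1494441}{517} \approx -2890.6$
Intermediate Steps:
$R{\left(V,Y \right)} = 1 - Y$ ($R{\left(V,Y \right)} = \frac{1}{3 - 2} - Y = 1^{-1} - Y = 1 - Y$)
$X = 180$
$- 241 \left(\frac{\left(-3\right)^{2}}{R{\left(11,- \frac{6}{-17} \right)}} + \frac{X}{-94}\right) = - 241 \left(\frac{\left(-3\right)^{2}}{1 - - \frac{6}{-17}} + \frac{180}{-94}\right) = - 241 \left(\frac{9}{1 - \left(-6\right) \left(- \frac{1}{17}\right)} + 180 \left(- \frac{1}{94}\right)\right) = - 241 \left(\frac{9}{1 - \frac{6}{17}} - \frac{90}{47}\right) = - 241 \left(\frac{9}{\frac{11}{17}} - \frac{90}{47}\right) = - 241 \left(9 \cdot \frac{17}{11} - \frac{90}{47}\right) = - 241 \left(\frac{153}{11} - \frac{90}{47}\right) = \left(-241\right) \frac{6201}{517} = - \frac{1494441}{517}$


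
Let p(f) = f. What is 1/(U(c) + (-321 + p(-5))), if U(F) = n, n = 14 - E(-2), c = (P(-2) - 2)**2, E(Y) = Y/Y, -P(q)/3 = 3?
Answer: -1/313 ≈ -0.0031949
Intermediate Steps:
P(q) = -9 (P(q) = -3*3 = -9)
E(Y) = 1
c = 121 (c = (-9 - 2)**2 = (-11)**2 = 121)
n = 13 (n = 14 - 1*1 = 14 - 1 = 13)
U(F) = 13
1/(U(c) + (-321 + p(-5))) = 1/(13 + (-321 - 5)) = 1/(13 - 326) = 1/(-313) = -1/313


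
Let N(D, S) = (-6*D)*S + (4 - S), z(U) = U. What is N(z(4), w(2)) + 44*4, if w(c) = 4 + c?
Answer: 30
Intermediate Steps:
N(D, S) = 4 - S - 6*D*S (N(D, S) = -6*D*S + (4 - S) = 4 - S - 6*D*S)
N(z(4), w(2)) + 44*4 = (4 - (4 + 2) - 6*4*(4 + 2)) + 44*4 = (4 - 1*6 - 6*4*6) + 176 = (4 - 6 - 144) + 176 = -146 + 176 = 30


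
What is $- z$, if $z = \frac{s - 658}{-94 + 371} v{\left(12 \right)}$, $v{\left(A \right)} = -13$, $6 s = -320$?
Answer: $- \frac{27742}{831} \approx -33.384$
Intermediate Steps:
$s = - \frac{160}{3}$ ($s = \frac{1}{6} \left(-320\right) = - \frac{160}{3} \approx -53.333$)
$z = \frac{27742}{831}$ ($z = \frac{- \frac{160}{3} - 658}{-94 + 371} \left(-13\right) = - \frac{2134}{3 \cdot 277} \left(-13\right) = \left(- \frac{2134}{3}\right) \frac{1}{277} \left(-13\right) = \left(- \frac{2134}{831}\right) \left(-13\right) = \frac{27742}{831} \approx 33.384$)
$- z = \left(-1\right) \frac{27742}{831} = - \frac{27742}{831}$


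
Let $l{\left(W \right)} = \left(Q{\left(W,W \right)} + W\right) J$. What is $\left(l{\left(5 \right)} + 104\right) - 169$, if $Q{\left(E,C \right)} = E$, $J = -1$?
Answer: $-75$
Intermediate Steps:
$l{\left(W \right)} = - 2 W$ ($l{\left(W \right)} = \left(W + W\right) \left(-1\right) = 2 W \left(-1\right) = - 2 W$)
$\left(l{\left(5 \right)} + 104\right) - 169 = \left(\left(-2\right) 5 + 104\right) - 169 = \left(-10 + 104\right) - 169 = 94 - 169 = -75$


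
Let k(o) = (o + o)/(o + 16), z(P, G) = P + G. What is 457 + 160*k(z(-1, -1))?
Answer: 2879/7 ≈ 411.29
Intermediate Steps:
z(P, G) = G + P
k(o) = 2*o/(16 + o) (k(o) = (2*o)/(16 + o) = 2*o/(16 + o))
457 + 160*k(z(-1, -1)) = 457 + 160*(2*(-1 - 1)/(16 + (-1 - 1))) = 457 + 160*(2*(-2)/(16 - 2)) = 457 + 160*(2*(-2)/14) = 457 + 160*(2*(-2)*(1/14)) = 457 + 160*(-2/7) = 457 - 320/7 = 2879/7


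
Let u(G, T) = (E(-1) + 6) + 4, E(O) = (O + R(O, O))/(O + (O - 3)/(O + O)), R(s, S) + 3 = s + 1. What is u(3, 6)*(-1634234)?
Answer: -9805404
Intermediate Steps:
R(s, S) = -2 + s (R(s, S) = -3 + (s + 1) = -3 + (1 + s) = -2 + s)
E(O) = (-2 + 2*O)/(O + (-3 + O)/(2*O)) (E(O) = (O + (-2 + O))/(O + (O - 3)/(O + O)) = (-2 + 2*O)/(O + (-3 + O)/((2*O))) = (-2 + 2*O)/(O + (-3 + O)*(1/(2*O))) = (-2 + 2*O)/(O + (-3 + O)/(2*O)))
u(G, T) = 6 (u(G, T) = (4*(-1)/(3 + 2*(-1)) + 6) + 4 = (4*(-1)/(3 - 2) + 6) + 4 = (4*(-1)/1 + 6) + 4 = (4*(-1)*1 + 6) + 4 = (-4 + 6) + 4 = 2 + 4 = 6)
u(3, 6)*(-1634234) = 6*(-1634234) = -9805404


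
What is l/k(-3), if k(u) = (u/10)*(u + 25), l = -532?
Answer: 2660/33 ≈ 80.606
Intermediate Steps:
k(u) = u*(25 + u)/10 (k(u) = (u*(⅒))*(25 + u) = (u/10)*(25 + u) = u*(25 + u)/10)
l/k(-3) = -532*(-10/(3*(25 - 3))) = -532/((⅒)*(-3)*22) = -532/(-33/5) = -532*(-5/33) = 2660/33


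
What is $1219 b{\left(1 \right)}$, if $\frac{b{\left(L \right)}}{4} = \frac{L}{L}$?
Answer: $4876$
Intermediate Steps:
$b{\left(L \right)} = 4$ ($b{\left(L \right)} = 4 \frac{L}{L} = 4 \cdot 1 = 4$)
$1219 b{\left(1 \right)} = 1219 \cdot 4 = 4876$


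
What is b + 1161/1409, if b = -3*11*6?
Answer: -277821/1409 ≈ -197.18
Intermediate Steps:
b = -198 (b = -33*6 = -198)
b + 1161/1409 = -198 + 1161/1409 = -277821/1409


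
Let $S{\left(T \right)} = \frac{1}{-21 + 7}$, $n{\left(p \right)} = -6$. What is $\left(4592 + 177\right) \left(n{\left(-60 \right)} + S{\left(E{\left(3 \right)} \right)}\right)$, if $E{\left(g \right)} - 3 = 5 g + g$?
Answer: $- \frac{405365}{14} \approx -28955.0$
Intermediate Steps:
$E{\left(g \right)} = 3 + 6 g$ ($E{\left(g \right)} = 3 + \left(5 g + g\right) = 3 + 6 g$)
$S{\left(T \right)} = - \frac{1}{14}$ ($S{\left(T \right)} = \frac{1}{-14} = - \frac{1}{14}$)
$\left(4592 + 177\right) \left(n{\left(-60 \right)} + S{\left(E{\left(3 \right)} \right)}\right) = \left(4592 + 177\right) \left(-6 - \frac{1}{14}\right) = 4769 \left(- \frac{85}{14}\right) = - \frac{405365}{14}$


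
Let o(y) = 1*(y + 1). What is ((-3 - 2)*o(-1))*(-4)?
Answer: 0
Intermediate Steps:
o(y) = 1 + y (o(y) = 1*(1 + y) = 1 + y)
((-3 - 2)*o(-1))*(-4) = ((-3 - 2)*(1 - 1))*(-4) = -5*0*(-4) = 0*(-4) = 0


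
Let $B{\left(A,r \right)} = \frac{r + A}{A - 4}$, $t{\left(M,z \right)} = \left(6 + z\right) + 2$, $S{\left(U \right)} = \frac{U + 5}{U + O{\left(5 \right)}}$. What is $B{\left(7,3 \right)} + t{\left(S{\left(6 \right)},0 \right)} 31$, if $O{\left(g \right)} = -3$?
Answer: $\frac{754}{3} \approx 251.33$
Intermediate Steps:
$S{\left(U \right)} = \frac{5 + U}{-3 + U}$ ($S{\left(U \right)} = \frac{U + 5}{U - 3} = \frac{5 + U}{-3 + U}$)
$t{\left(M,z \right)} = 8 + z$
$B{\left(A,r \right)} = \frac{A + r}{-4 + A}$
$B{\left(7,3 \right)} + t{\left(S{\left(6 \right)},0 \right)} 31 = \frac{7 + 3}{-4 + 7} + \left(8 + 0\right) 31 = \frac{1}{3} \cdot 10 + 8 \cdot 31 = \frac{1}{3} \cdot 10 + 248 = \frac{10}{3} + 248 = \frac{754}{3}$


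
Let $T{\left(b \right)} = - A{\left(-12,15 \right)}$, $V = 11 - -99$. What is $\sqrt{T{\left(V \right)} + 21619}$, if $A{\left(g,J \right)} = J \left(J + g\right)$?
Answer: $\sqrt{21574} \approx 146.88$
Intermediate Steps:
$V = 110$ ($V = 11 + 99 = 110$)
$T{\left(b \right)} = -45$ ($T{\left(b \right)} = - 15 \left(15 - 12\right) = - 15 \cdot 3 = \left(-1\right) 45 = -45$)
$\sqrt{T{\left(V \right)} + 21619} = \sqrt{-45 + 21619} = \sqrt{21574}$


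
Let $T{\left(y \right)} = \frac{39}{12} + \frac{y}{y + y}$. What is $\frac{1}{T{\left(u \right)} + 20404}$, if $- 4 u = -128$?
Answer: $\frac{4}{81631} \approx 4.9001 \cdot 10^{-5}$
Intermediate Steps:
$u = 32$ ($u = \left(- \frac{1}{4}\right) \left(-128\right) = 32$)
$T{\left(y \right)} = \frac{15}{4}$ ($T{\left(y \right)} = 39 \cdot \frac{1}{12} + \frac{y}{2 y} = \frac{13}{4} + y \frac{1}{2 y} = \frac{13}{4} + \frac{1}{2} = \frac{15}{4}$)
$\frac{1}{T{\left(u \right)} + 20404} = \frac{1}{\frac{15}{4} + 20404} = \frac{1}{\frac{81631}{4}} = \frac{4}{81631}$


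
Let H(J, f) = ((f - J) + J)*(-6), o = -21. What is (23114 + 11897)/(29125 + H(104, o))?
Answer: 35011/29251 ≈ 1.1969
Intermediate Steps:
H(J, f) = -6*f (H(J, f) = f*(-6) = -6*f)
(23114 + 11897)/(29125 + H(104, o)) = (23114 + 11897)/(29125 - 6*(-21)) = 35011/(29125 + 126) = 35011/29251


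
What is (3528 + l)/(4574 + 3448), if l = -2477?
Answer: 1051/8022 ≈ 0.13101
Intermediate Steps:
(3528 + l)/(4574 + 3448) = (3528 - 2477)/(4574 + 3448) = 1051/8022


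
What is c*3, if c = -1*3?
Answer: -9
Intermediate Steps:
c = -3
c*3 = -3*3 = -9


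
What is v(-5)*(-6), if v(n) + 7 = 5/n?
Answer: 48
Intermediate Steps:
v(n) = -7 + 5/n
v(-5)*(-6) = (-7 + 5/(-5))*(-6) = (-7 + 5*(-⅕))*(-6) = (-7 - 1)*(-6) = -8*(-6) = 48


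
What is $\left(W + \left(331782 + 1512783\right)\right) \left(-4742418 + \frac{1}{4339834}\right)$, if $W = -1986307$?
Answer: $\frac{1458617799794040181}{2169917} \approx 6.722 \cdot 10^{11}$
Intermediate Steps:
$\left(W + \left(331782 + 1512783\right)\right) \left(-4742418 + \frac{1}{4339834}\right) = \left(-1986307 + \left(331782 + 1512783\right)\right) \left(-4742418 + \frac{1}{4339834}\right) = \left(-1986307 + 1844565\right) \left(-4742418 + \frac{1}{4339834}\right) = \left(-141742\right) \left(- \frac{20581306878611}{4339834}\right) = \frac{1458617799794040181}{2169917}$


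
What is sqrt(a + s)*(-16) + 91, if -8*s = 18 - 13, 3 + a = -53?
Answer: 91 - 4*I*sqrt(906) ≈ 91.0 - 120.4*I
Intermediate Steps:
a = -56 (a = -3 - 53 = -56)
s = -5/8 (s = -(18 - 13)/8 = -1/8*5 = -5/8 ≈ -0.62500)
sqrt(a + s)*(-16) + 91 = sqrt(-56 - 5/8)*(-16) + 91 = sqrt(-453/8)*(-16) + 91 = (I*sqrt(906)/4)*(-16) + 91 = -4*I*sqrt(906) + 91 = 91 - 4*I*sqrt(906)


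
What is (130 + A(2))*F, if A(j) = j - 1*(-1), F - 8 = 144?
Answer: 20216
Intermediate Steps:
F = 152 (F = 8 + 144 = 152)
A(j) = 1 + j (A(j) = j + 1 = 1 + j)
(130 + A(2))*F = (130 + (1 + 2))*152 = (130 + 3)*152 = 133*152 = 20216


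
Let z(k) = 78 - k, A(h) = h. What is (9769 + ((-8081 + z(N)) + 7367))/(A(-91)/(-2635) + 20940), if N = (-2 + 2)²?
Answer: 24065455/55176991 ≈ 0.43615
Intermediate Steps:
N = 0 (N = 0² = 0)
(9769 + ((-8081 + z(N)) + 7367))/(A(-91)/(-2635) + 20940) = (9769 + ((-8081 + (78 - 1*0)) + 7367))/(-91/(-2635) + 20940) = (9769 + ((-8081 + (78 + 0)) + 7367))/(-91*(-1/2635) + 20940) = (9769 + ((-8081 + 78) + 7367))/(91/2635 + 20940) = (9769 + (-8003 + 7367))/(55176991/2635) = (9769 - 636)*(2635/55176991) = 9133*(2635/55176991) = 24065455/55176991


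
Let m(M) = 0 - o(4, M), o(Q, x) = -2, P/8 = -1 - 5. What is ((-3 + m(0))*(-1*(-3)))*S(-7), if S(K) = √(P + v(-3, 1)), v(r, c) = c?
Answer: -3*I*√47 ≈ -20.567*I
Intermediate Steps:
P = -48 (P = 8*(-1 - 5) = 8*(-6) = -48)
S(K) = I*√47 (S(K) = √(-48 + 1) = √(-47) = I*√47)
m(M) = 2 (m(M) = 0 - 1*(-2) = 0 + 2 = 2)
((-3 + m(0))*(-1*(-3)))*S(-7) = ((-3 + 2)*(-1*(-3)))*(I*√47) = (-1*3)*(I*√47) = -3*I*√47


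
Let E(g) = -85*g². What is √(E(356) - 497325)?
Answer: I*√11269885 ≈ 3357.1*I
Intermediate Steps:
√(E(356) - 497325) = √(-85*356² - 497325) = √(-85*126736 - 497325) = √(-10772560 - 497325) = √(-11269885) = I*√11269885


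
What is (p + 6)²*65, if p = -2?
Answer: 1040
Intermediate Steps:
(p + 6)²*65 = (-2 + 6)²*65 = 4²*65 = 16*65 = 1040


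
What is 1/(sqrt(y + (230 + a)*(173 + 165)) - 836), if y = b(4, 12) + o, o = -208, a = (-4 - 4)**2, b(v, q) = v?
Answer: -209/149932 - sqrt(6198)/149932 ≈ -0.0019191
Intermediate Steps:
a = 64 (a = (-8)**2 = 64)
y = -204 (y = 4 - 208 = -204)
1/(sqrt(y + (230 + a)*(173 + 165)) - 836) = 1/(sqrt(-204 + (230 + 64)*(173 + 165)) - 836) = 1/(sqrt(-204 + 294*338) - 836) = 1/(sqrt(-204 + 99372) - 836) = 1/(sqrt(99168) - 836) = 1/(4*sqrt(6198) - 836) = 1/(-836 + 4*sqrt(6198))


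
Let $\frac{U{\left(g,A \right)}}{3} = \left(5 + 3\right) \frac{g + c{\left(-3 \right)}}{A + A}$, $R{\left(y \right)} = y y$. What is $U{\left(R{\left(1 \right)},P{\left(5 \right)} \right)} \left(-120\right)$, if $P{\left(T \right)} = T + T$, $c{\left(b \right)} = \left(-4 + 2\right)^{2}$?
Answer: $-720$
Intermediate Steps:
$c{\left(b \right)} = 4$ ($c{\left(b \right)} = \left(-2\right)^{2} = 4$)
$P{\left(T \right)} = 2 T$
$R{\left(y \right)} = y^{2}$
$U{\left(g,A \right)} = \frac{12 \left(4 + g\right)}{A}$ ($U{\left(g,A \right)} = 3 \left(5 + 3\right) \frac{g + 4}{A + A} = 3 \cdot 8 \frac{4 + g}{2 A} = 3 \frac{4 \left(4 + g\right)}{A} = \frac{12 \left(4 + g\right)}{A}$)
$U{\left(R{\left(1 \right)},P{\left(5 \right)} \right)} \left(-120\right) = \frac{12 \left(4 + 1^{2}\right)}{2 \cdot 5} \left(-120\right) = \frac{12 \left(4 + 1\right)}{10} \left(-120\right) = 12 \cdot \frac{1}{10} \cdot 5 \left(-120\right) = 6 \left(-120\right) = -720$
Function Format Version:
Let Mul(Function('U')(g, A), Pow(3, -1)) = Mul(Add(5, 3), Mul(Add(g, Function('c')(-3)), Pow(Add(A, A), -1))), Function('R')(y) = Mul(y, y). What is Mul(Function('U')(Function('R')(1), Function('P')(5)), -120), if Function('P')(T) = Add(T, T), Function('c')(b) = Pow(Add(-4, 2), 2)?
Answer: -720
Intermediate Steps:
Function('c')(b) = 4 (Function('c')(b) = Pow(-2, 2) = 4)
Function('P')(T) = Mul(2, T)
Function('R')(y) = Pow(y, 2)
Function('U')(g, A) = Mul(12, Pow(A, -1), Add(4, g)) (Function('U')(g, A) = Mul(3, Mul(Add(5, 3), Mul(Add(g, 4), Pow(Add(A, A), -1)))) = Mul(3, Mul(8, Mul(Add(4, g), Pow(Mul(2, A), -1)))) = Mul(3, Mul(8, Mul(Add(4, g), Mul(Rational(1, 2), Pow(A, -1))))) = Mul(3, Mul(8, Mul(Rational(1, 2), Pow(A, -1), Add(4, g)))) = Mul(3, Mul(4, Pow(A, -1), Add(4, g))) = Mul(12, Pow(A, -1), Add(4, g)))
Mul(Function('U')(Function('R')(1), Function('P')(5)), -120) = Mul(Mul(12, Pow(Mul(2, 5), -1), Add(4, Pow(1, 2))), -120) = Mul(Mul(12, Pow(10, -1), Add(4, 1)), -120) = Mul(Mul(12, Rational(1, 10), 5), -120) = Mul(6, -120) = -720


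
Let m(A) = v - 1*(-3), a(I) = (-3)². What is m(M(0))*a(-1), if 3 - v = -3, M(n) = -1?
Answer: 81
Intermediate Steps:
a(I) = 9
v = 6 (v = 3 - 1*(-3) = 3 + 3 = 6)
m(A) = 9 (m(A) = 6 - 1*(-3) = 6 + 3 = 9)
m(M(0))*a(-1) = 9*9 = 81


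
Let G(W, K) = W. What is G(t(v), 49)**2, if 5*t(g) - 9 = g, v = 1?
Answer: 4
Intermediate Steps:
t(g) = 9/5 + g/5
G(t(v), 49)**2 = (9/5 + (1/5)*1)**2 = (9/5 + 1/5)**2 = 2**2 = 4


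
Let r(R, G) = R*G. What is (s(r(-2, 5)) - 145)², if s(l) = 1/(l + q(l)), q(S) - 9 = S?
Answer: 2547216/121 ≈ 21051.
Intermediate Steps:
r(R, G) = G*R
q(S) = 9 + S
s(l) = 1/(9 + 2*l) (s(l) = 1/(l + (9 + l)) = 1/(9 + 2*l))
(s(r(-2, 5)) - 145)² = (1/(9 + 2*(5*(-2))) - 145)² = (1/(9 + 2*(-10)) - 145)² = (1/(9 - 20) - 145)² = (1/(-11) - 145)² = (-1/11 - 145)² = (-1596/11)² = 2547216/121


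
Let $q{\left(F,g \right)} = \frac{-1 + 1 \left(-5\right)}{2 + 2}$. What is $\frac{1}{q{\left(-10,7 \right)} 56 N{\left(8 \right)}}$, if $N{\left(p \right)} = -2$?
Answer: $\frac{1}{168} \approx 0.0059524$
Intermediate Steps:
$q{\left(F,g \right)} = - \frac{3}{2}$ ($q{\left(F,g \right)} = \frac{-1 - 5}{4} = \left(-6\right) \frac{1}{4} = - \frac{3}{2}$)
$\frac{1}{q{\left(-10,7 \right)} 56 N{\left(8 \right)}} = \frac{1}{\left(- \frac{3}{2}\right) 56 \left(-2\right)} = \frac{1}{\left(-84\right) \left(-2\right)} = \frac{1}{168}$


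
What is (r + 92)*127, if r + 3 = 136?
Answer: 28575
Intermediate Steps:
r = 133 (r = -3 + 136 = 133)
(r + 92)*127 = (133 + 92)*127 = 225*127 = 28575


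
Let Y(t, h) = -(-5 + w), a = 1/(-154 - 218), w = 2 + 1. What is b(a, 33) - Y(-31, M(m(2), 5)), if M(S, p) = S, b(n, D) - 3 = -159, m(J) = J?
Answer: -158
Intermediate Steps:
w = 3
a = -1/372 (a = 1/(-372) = -1/372 ≈ -0.0026882)
b(n, D) = -156 (b(n, D) = 3 - 159 = -156)
Y(t, h) = 2 (Y(t, h) = -(-5 + 3) = -1*(-2) = 2)
b(a, 33) - Y(-31, M(m(2), 5)) = -156 - 1*2 = -156 - 2 = -158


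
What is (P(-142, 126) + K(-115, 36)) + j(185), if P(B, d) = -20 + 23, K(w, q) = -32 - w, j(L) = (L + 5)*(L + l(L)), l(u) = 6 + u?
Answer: 71526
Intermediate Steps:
j(L) = (5 + L)*(6 + 2*L) (j(L) = (L + 5)*(L + (6 + L)) = (5 + L)*(6 + 2*L))
P(B, d) = 3
(P(-142, 126) + K(-115, 36)) + j(185) = (3 + (-32 - 1*(-115))) + (30 + 2*185² + 16*185) = (3 + (-32 + 115)) + (30 + 2*34225 + 2960) = (3 + 83) + (30 + 68450 + 2960) = 86 + 71440 = 71526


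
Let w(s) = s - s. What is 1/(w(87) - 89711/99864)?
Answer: -99864/89711 ≈ -1.1132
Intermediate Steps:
w(s) = 0
1/(w(87) - 89711/99864) = 1/(0 - 89711/99864) = 1/(-89711/99864) = -99864/89711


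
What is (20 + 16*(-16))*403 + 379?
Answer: -94729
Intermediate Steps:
(20 + 16*(-16))*403 + 379 = (20 - 256)*403 + 379 = -236*403 + 379 = -95108 + 379 = -94729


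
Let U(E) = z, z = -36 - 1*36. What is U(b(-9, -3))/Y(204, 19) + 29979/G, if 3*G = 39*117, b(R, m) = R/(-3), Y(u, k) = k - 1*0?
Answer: 51121/3211 ≈ 15.921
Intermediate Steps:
z = -72 (z = -36 - 36 = -72)
Y(u, k) = k (Y(u, k) = k + 0 = k)
b(R, m) = -R/3 (b(R, m) = R*(-⅓) = -R/3)
G = 1521 (G = (39*117)/3 = (⅓)*4563 = 1521)
U(E) = -72
U(b(-9, -3))/Y(204, 19) + 29979/G = -72/19 + 29979/1521 = -72*1/19 + 29979*(1/1521) = -72/19 + 3331/169 = 51121/3211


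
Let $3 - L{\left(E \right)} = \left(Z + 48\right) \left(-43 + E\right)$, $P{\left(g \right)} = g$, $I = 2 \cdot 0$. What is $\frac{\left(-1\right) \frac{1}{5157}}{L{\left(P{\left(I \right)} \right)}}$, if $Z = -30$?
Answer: $- \frac{1}{4006989} \approx -2.4956 \cdot 10^{-7}$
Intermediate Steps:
$I = 0$
$L{\left(E \right)} = 777 - 18 E$ ($L{\left(E \right)} = 3 - \left(-30 + 48\right) \left(-43 + E\right) = 3 - 18 \left(-43 + E\right) = 3 - \left(-774 + 18 E\right) = 777 - 18 E$)
$\frac{\left(-1\right) \frac{1}{5157}}{L{\left(P{\left(I \right)} \right)}} = \frac{\left(-1\right) \frac{1}{5157}}{777 - 0} = \frac{\left(-1\right) \frac{1}{5157}}{777 + 0} = - \frac{1}{5157 \cdot 777} = \left(- \frac{1}{5157}\right) \frac{1}{777} = - \frac{1}{4006989}$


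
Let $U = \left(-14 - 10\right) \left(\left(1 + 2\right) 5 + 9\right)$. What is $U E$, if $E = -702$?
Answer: $404352$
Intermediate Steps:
$U = -576$ ($U = - 24 \left(3 \cdot 5 + 9\right) = - 24 \left(15 + 9\right) = \left(-24\right) 24 = -576$)
$U E = \left(-576\right) \left(-702\right) = 404352$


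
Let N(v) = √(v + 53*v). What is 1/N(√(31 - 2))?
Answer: √6*29^(¾)/522 ≈ 0.058641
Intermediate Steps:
N(v) = 3*√6*√v (N(v) = √(54*v) = 3*√6*√v)
1/N(√(31 - 2)) = 1/(3*√6*√(√(31 - 2))) = 1/(3*√6*√(√29)) = 1/(3*√6*29^(¼)) = √6*29^(¾)/522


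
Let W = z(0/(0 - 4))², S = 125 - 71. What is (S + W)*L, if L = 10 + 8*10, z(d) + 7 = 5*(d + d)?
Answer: 9270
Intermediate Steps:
z(d) = -7 + 10*d (z(d) = -7 + 5*(d + d) = -7 + 5*(2*d) = -7 + 10*d)
S = 54
W = 49 (W = (-7 + 10*(0/(0 - 4)))² = (-7 + 10*(0/(-4)))² = (-7 + 10*(0*(-¼)))² = (-7 + 10*0)² = (-7 + 0)² = (-7)² = 49)
L = 90 (L = 10 + 80 = 90)
(S + W)*L = (54 + 49)*90 = 103*90 = 9270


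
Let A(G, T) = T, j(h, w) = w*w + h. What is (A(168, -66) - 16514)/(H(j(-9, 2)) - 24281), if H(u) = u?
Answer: 8290/12143 ≈ 0.68270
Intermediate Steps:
j(h, w) = h + w² (j(h, w) = w² + h = h + w²)
(A(168, -66) - 16514)/(H(j(-9, 2)) - 24281) = (-66 - 16514)/((-9 + 2²) - 24281) = -16580/((-9 + 4) - 24281) = -16580/(-5 - 24281) = -16580/(-24286) = -16580*(-1/24286) = 8290/12143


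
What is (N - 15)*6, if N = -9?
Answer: -144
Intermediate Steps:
(N - 15)*6 = (-9 - 15)*6 = -24*6 = -144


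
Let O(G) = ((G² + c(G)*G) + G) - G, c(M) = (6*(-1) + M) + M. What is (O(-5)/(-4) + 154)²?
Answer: 261121/16 ≈ 16320.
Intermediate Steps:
c(M) = -6 + 2*M (c(M) = (-6 + M) + M = -6 + 2*M)
O(G) = G² + G*(-6 + 2*G) (O(G) = ((G² + (-6 + 2*G)*G) + G) - G = ((G² + G*(-6 + 2*G)) + G) - G = (G + G² + G*(-6 + 2*G)) - G = G² + G*(-6 + 2*G))
(O(-5)/(-4) + 154)² = ((3*(-5)*(-2 - 5))/(-4) + 154)² = ((3*(-5)*(-7))*(-¼) + 154)² = (105*(-¼) + 154)² = (-105/4 + 154)² = (511/4)² = 261121/16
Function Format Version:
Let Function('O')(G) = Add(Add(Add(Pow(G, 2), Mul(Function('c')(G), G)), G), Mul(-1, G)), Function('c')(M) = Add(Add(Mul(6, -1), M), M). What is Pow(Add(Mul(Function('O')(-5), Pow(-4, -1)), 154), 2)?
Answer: Rational(261121, 16) ≈ 16320.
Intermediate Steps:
Function('c')(M) = Add(-6, Mul(2, M)) (Function('c')(M) = Add(Add(-6, M), M) = Add(-6, Mul(2, M)))
Function('O')(G) = Add(Pow(G, 2), Mul(G, Add(-6, Mul(2, G)))) (Function('O')(G) = Add(Add(Add(Pow(G, 2), Mul(Add(-6, Mul(2, G)), G)), G), Mul(-1, G)) = Add(Add(Add(Pow(G, 2), Mul(G, Add(-6, Mul(2, G)))), G), Mul(-1, G)) = Add(Add(G, Pow(G, 2), Mul(G, Add(-6, Mul(2, G)))), Mul(-1, G)) = Add(Pow(G, 2), Mul(G, Add(-6, Mul(2, G)))))
Pow(Add(Mul(Function('O')(-5), Pow(-4, -1)), 154), 2) = Pow(Add(Mul(Mul(3, -5, Add(-2, -5)), Pow(-4, -1)), 154), 2) = Pow(Add(Mul(Mul(3, -5, -7), Rational(-1, 4)), 154), 2) = Pow(Add(Mul(105, Rational(-1, 4)), 154), 2) = Pow(Add(Rational(-105, 4), 154), 2) = Pow(Rational(511, 4), 2) = Rational(261121, 16)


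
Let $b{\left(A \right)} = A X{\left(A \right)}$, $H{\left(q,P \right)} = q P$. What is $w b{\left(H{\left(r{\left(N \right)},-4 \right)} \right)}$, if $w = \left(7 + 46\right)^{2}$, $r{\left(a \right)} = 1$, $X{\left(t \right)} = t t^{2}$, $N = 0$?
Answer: $719104$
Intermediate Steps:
$X{\left(t \right)} = t^{3}$
$H{\left(q,P \right)} = P q$
$w = 2809$ ($w = 53^{2} = 2809$)
$b{\left(A \right)} = A^{4}$ ($b{\left(A \right)} = A A^{3} = A^{4}$)
$w b{\left(H{\left(r{\left(N \right)},-4 \right)} \right)} = 2809 \left(\left(-4\right) 1\right)^{4} = 2809 \left(-4\right)^{4} = 2809 \cdot 256 = 719104$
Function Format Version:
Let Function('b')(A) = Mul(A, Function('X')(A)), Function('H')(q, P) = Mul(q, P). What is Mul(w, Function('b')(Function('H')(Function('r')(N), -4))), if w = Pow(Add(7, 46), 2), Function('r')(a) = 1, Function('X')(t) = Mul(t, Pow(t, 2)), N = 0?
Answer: 719104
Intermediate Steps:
Function('X')(t) = Pow(t, 3)
Function('H')(q, P) = Mul(P, q)
w = 2809 (w = Pow(53, 2) = 2809)
Function('b')(A) = Pow(A, 4) (Function('b')(A) = Mul(A, Pow(A, 3)) = Pow(A, 4))
Mul(w, Function('b')(Function('H')(Function('r')(N), -4))) = Mul(2809, Pow(Mul(-4, 1), 4)) = Mul(2809, Pow(-4, 4)) = Mul(2809, 256) = 719104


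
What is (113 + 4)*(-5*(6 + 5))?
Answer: -6435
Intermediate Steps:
(113 + 4)*(-5*(6 + 5)) = 117*(-5*11) = 117*(-55) = -6435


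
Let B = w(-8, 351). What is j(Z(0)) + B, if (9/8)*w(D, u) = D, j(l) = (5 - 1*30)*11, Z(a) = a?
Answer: -2539/9 ≈ -282.11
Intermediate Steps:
j(l) = -275 (j(l) = (5 - 30)*11 = -25*11 = -275)
w(D, u) = 8*D/9
B = -64/9 (B = (8/9)*(-8) = -64/9 ≈ -7.1111)
j(Z(0)) + B = -275 - 64/9 = -2539/9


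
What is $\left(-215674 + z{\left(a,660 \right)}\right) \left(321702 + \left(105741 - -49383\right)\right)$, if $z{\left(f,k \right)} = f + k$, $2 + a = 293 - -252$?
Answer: $-102265349046$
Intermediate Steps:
$a = 543$ ($a = -2 + \left(293 - -252\right) = -2 + \left(293 + 252\right) = -2 + 545 = 543$)
$\left(-215674 + z{\left(a,660 \right)}\right) \left(321702 + \left(105741 - -49383\right)\right) = \left(-215674 + \left(543 + 660\right)\right) \left(321702 + \left(105741 - -49383\right)\right) = \left(-215674 + 1203\right) \left(321702 + \left(105741 + 49383\right)\right) = - 214471 \left(321702 + 155124\right) = \left(-214471\right) 476826 = -102265349046$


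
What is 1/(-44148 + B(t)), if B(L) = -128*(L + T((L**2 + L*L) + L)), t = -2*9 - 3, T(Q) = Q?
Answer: -1/151668 ≈ -6.5933e-6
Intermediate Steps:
t = -21 (t = -18 - 3 = -21)
B(L) = -256*L - 256*L**2 (B(L) = -128*(L + ((L**2 + L*L) + L)) = -128*(L + ((L**2 + L**2) + L)) = -128*(L + (2*L**2 + L)) = -128*(L + (L + 2*L**2)) = -128*(2*L + 2*L**2) = -256*L - 256*L**2)
1/(-44148 + B(t)) = 1/(-44148 + 256*(-21)*(-1 - 1*(-21))) = 1/(-44148 + 256*(-21)*(-1 + 21)) = 1/(-44148 + 256*(-21)*20) = 1/(-44148 - 107520) = 1/(-151668) = -1/151668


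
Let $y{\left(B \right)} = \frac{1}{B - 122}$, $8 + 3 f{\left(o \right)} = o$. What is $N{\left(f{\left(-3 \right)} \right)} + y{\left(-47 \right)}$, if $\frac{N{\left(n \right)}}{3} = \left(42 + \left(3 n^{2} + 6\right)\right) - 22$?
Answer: $\frac{33630}{169} \approx 198.99$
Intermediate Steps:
$f{\left(o \right)} = - \frac{8}{3} + \frac{o}{3}$
$y{\left(B \right)} = \frac{1}{-122 + B}$
$N{\left(n \right)} = 78 + 9 n^{2}$ ($N{\left(n \right)} = 3 \left(\left(42 + \left(3 n^{2} + 6\right)\right) - 22\right) = 3 \left(\left(42 + \left(6 + 3 n^{2}\right)\right) - 22\right) = 3 \left(\left(48 + 3 n^{2}\right) - 22\right) = 3 \left(26 + 3 n^{2}\right) = 78 + 9 n^{2}$)
$N{\left(f{\left(-3 \right)} \right)} + y{\left(-47 \right)} = \left(78 + 9 \left(- \frac{8}{3} + \frac{1}{3} \left(-3\right)\right)^{2}\right) + \frac{1}{-122 - 47} = \left(78 + 9 \left(- \frac{8}{3} - 1\right)^{2}\right) + \frac{1}{-169} = \left(78 + 9 \left(- \frac{11}{3}\right)^{2}\right) - \frac{1}{169} = \left(78 + 9 \cdot \frac{121}{9}\right) - \frac{1}{169} = \left(78 + 121\right) - \frac{1}{169} = 199 - \frac{1}{169} = \frac{33630}{169}$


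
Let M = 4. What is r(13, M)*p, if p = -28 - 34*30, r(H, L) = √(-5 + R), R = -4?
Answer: -3144*I ≈ -3144.0*I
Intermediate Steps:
r(H, L) = 3*I (r(H, L) = √(-5 - 4) = √(-9) = 3*I)
p = -1048 (p = -28 - 1020 = -1048)
r(13, M)*p = (3*I)*(-1048) = -3144*I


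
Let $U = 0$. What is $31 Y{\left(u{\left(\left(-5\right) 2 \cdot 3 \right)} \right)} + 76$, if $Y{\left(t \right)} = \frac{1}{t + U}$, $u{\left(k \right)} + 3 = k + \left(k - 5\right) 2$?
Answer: $\frac{7797}{103} \approx 75.699$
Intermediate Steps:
$u{\left(k \right)} = -13 + 3 k$ ($u{\left(k \right)} = -3 + \left(k + \left(k - 5\right) 2\right) = -3 + \left(k + \left(-5 + k\right) 2\right) = -3 + \left(k + \left(-10 + 2 k\right)\right) = -3 + \left(-10 + 3 k\right) = -13 + 3 k$)
$Y{\left(t \right)} = \frac{1}{t}$ ($Y{\left(t \right)} = \frac{1}{t + 0} = \frac{1}{t}$)
$31 Y{\left(u{\left(\left(-5\right) 2 \cdot 3 \right)} \right)} + 76 = \frac{31}{-13 + 3 \left(-5\right) 2 \cdot 3} + 76 = \frac{31}{-13 + 3 \left(\left(-10\right) 3\right)} + 76 = \frac{31}{-13 + 3 \left(-30\right)} + 76 = \frac{31}{-13 - 90} + 76 = \frac{31}{-103} + 76 = 31 \left(- \frac{1}{103}\right) + 76 = - \frac{31}{103} + 76 = \frac{7797}{103}$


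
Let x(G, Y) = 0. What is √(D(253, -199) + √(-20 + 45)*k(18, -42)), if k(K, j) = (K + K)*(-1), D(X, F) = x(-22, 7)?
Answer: 6*I*√5 ≈ 13.416*I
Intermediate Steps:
D(X, F) = 0
k(K, j) = -2*K (k(K, j) = (2*K)*(-1) = -2*K)
√(D(253, -199) + √(-20 + 45)*k(18, -42)) = √(0 + √(-20 + 45)*(-2*18)) = √(0 + √25*(-36)) = √(0 + 5*(-36)) = √(0 - 180) = √(-180) = 6*I*√5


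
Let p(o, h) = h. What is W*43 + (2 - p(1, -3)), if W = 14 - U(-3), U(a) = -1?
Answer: 650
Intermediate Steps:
W = 15 (W = 14 - 1*(-1) = 14 + 1 = 15)
W*43 + (2 - p(1, -3)) = 15*43 + (2 - 1*(-3)) = 645 + (2 + 3) = 645 + 5 = 650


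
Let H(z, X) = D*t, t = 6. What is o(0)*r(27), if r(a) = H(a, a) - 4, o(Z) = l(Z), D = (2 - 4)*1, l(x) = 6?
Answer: -96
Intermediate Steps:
D = -2 (D = -2*1 = -2)
o(Z) = 6
H(z, X) = -12 (H(z, X) = -2*6 = -12)
r(a) = -16 (r(a) = -12 - 4 = -16)
o(0)*r(27) = 6*(-16) = -96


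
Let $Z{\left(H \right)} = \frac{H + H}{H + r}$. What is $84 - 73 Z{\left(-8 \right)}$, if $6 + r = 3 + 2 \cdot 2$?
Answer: $- \frac{580}{7} \approx -82.857$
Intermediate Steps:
$r = 1$ ($r = -6 + \left(3 + 2 \cdot 2\right) = -6 + \left(3 + 4\right) = -6 + 7 = 1$)
$Z{\left(H \right)} = \frac{2 H}{1 + H}$ ($Z{\left(H \right)} = \frac{H + H}{H + 1} = \frac{2 H}{1 + H}$)
$84 - 73 Z{\left(-8 \right)} = 84 - 73 \cdot 2 \left(-8\right) \frac{1}{1 - 8} = 84 - 73 \cdot 2 \left(-8\right) \frac{1}{-7} = 84 - 73 \cdot 2 \left(-8\right) \left(- \frac{1}{7}\right) = 84 - \frac{1168}{7} = - \frac{580}{7}$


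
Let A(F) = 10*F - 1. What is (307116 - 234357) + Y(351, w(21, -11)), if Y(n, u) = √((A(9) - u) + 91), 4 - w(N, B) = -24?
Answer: 72759 + 2*√38 ≈ 72771.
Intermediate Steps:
w(N, B) = 28 (w(N, B) = 4 - 1*(-24) = 4 + 24 = 28)
A(F) = -1 + 10*F
Y(n, u) = √(180 - u) (Y(n, u) = √(((-1 + 10*9) - u) + 91) = √(((-1 + 90) - u) + 91) = √((89 - u) + 91) = √(180 - u))
(307116 - 234357) + Y(351, w(21, -11)) = (307116 - 234357) + √(180 - 1*28) = 72759 + √(180 - 28) = 72759 + √152 = 72759 + 2*√38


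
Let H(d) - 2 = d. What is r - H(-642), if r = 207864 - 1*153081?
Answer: 55423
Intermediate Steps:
H(d) = 2 + d
r = 54783 (r = 207864 - 153081 = 54783)
r - H(-642) = 54783 - (2 - 642) = 54783 - 1*(-640) = 54783 + 640 = 55423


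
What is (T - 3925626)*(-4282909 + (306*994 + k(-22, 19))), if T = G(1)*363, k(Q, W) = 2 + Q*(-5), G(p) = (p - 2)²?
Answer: 15617180905479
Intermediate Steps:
G(p) = (-2 + p)²
k(Q, W) = 2 - 5*Q
T = 363 (T = (-2 + 1)²*363 = (-1)²*363 = 1*363 = 363)
(T - 3925626)*(-4282909 + (306*994 + k(-22, 19))) = (363 - 3925626)*(-4282909 + (306*994 + (2 - 5*(-22)))) = -3925263*(-4282909 + (304164 + (2 + 110))) = -3925263*(-4282909 + (304164 + 112)) = -3925263*(-4282909 + 304276) = -3925263*(-3978633) = 15617180905479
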